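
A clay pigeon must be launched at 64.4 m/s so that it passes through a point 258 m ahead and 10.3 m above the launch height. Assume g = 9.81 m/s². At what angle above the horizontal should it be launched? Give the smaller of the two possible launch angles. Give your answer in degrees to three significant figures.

21.4°

Trajectory: y = x tanθ − g x² (1 + tan²θ)/(2v₀²). With x = 258, y = 10.3, v₀ = 64.4, g = 9.81:
78.72 tan²θ − 258 tanθ + (89.02) = 0.
tanθ = [258 ± √(258² − 4 × 78.72 × (89.02))] / (2 × 78.72) = (258 ± 196.3) / 157.4, giving tanθ = 0.3919 or 2.885.
θ = 21.40° or 70.88°; the smaller is 21.40°.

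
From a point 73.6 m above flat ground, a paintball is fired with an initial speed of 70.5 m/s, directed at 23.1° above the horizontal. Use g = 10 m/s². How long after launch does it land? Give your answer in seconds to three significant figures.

Components: vₓ = 70.50 cos 23.1° = 64.85 m/s, v_y0 = 70.50 sin 23.1° = 27.66 m/s.
The projectile lands when y = 73.6 + (27.66) t − ½·10.0·t² = 0. Positive root: t = (27.66 + √(27.66² + 2·10.0·73.6)) / 10.0 = (27.66 + 47.30) / 10.0 = 7.496 s.

7.50 s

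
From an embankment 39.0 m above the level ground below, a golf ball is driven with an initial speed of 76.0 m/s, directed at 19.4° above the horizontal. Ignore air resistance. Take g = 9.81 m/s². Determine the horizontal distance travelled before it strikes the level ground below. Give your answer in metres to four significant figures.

Components: vₓ = 76.00 cos 19.4° = 71.68 m/s, v_y0 = 76.00 sin 19.4° = 25.24 m/s.
Vertical motion (up positive, ground at y = 0): 4.905 t² − (25.24) t − 39.0 = 0, so t = (25.24 + √(25.24² + 2·9.81·39.0)) / 9.81 = (25.24 + 37.45) / 9.81 = 6.391 s.
Horizontal distance: R = vₓ t = 71.68 × 6.391 = 458.1 m.

458.1 m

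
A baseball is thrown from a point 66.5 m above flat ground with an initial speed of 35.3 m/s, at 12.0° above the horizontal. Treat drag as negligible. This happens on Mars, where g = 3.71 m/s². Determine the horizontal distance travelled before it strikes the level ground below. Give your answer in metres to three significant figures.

vₓ = 35.30 cos 12.0° = 34.53 m/s; v_y0 = 35.30 sin 12.0° = 7.339 m/s.
The projectile lands when y = 66.5 + (7.339) t − ½·3.71·t² = 0. Positive root: t = (7.339 + √(7.339² + 2·3.71·66.5)) / 3.71 = (7.339 + 23.39) / 3.71 = 8.284 s.
Horizontal distance: R = vₓ t = 34.53 × 8.284 = 286.0 m.

286 m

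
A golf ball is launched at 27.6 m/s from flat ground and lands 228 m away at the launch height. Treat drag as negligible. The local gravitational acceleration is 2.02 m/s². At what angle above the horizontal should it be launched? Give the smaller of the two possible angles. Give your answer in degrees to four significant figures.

18.60°

R = v₀² sin 2θ / g gives sin 2θ = gR/v₀² = 2.02·228/27.6² = 0.6046.
2θ = 37.20° or 180° − 37.20° = 142.8°, so θ = 18.60° or 71.40°.
The smaller angle is 18.60°.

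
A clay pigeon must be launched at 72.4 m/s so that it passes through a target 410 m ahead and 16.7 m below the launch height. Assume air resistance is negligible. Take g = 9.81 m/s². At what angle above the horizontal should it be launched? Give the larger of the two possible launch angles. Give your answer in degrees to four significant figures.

65.56°

Trajectory: y = x tanθ − g x² (1 + tan²θ)/(2v₀²). With x = 410, y = −16.7, v₀ = 72.4, g = 9.81:
157.3 tan²θ − 410 tanθ + (140.6) = 0.
tanθ = [410 ± √(410² − 4 × 157.3 × (140.6))] / (2 × 157.3) = (410 ± 282.2) / 314.6, giving tanθ = 0.4062 or 2.200.
θ = 22.11° or 65.56°; the larger is 65.56°.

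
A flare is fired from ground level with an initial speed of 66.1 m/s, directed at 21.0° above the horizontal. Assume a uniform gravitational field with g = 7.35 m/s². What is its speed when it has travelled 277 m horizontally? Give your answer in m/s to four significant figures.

Resolve: vₓ = 66.10 cos 21.0° = 61.71 m/s and v_y0 = 66.10 sin 21.0° = 23.69 m/s.
Time to reach x = 277 m: t = x/vₓ = 277/61.71 = 4.489 s.
Vertical velocity there: v_y = v_y0 − g t = 23.69 − 7.35 × 4.489 = −9.304 m/s.
Speed: √(vₓ² + v_y²) = √(61.71² + 9.304²) = 62.41 m/s.

62.41 m/s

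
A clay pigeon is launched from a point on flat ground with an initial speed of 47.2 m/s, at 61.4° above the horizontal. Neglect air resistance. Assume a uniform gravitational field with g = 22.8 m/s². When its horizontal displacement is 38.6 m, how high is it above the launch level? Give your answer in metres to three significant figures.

37.5 m

Horizontal component vₓ = 47.20 cos 61.4° = 22.59 m/s; vertical v_y0 = 47.20 sin 61.4° = 41.44 m/s.
Time to reach x = 38.6 m: t = x/vₓ = 38.6/22.59 = 1.708 s.
Height: y = v_y0 t − ½ g t² = 41.44 × 1.708 − 11.40 × 1.708² = 70.80 − 33.27 = 37.53 m.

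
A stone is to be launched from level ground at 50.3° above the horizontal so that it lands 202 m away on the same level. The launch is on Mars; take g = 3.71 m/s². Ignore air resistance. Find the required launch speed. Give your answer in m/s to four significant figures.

From R = (v₀² / g) sin 2θ: v₀ = √(gR / sin 2θ).
v₀ = √(3.71 × 202 / sin 100.6°) = √(749.4 / 0.9829) = √762.43 = 27.61 m/s.

27.61 m/s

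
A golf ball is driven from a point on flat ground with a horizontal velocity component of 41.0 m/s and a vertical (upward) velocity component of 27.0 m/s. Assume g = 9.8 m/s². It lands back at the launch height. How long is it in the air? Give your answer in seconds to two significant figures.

Landing at launch height ⇒ T = 2 v_y0 / g = 2 × 27.00 / 9.80 = 5.510 s.

5.5 s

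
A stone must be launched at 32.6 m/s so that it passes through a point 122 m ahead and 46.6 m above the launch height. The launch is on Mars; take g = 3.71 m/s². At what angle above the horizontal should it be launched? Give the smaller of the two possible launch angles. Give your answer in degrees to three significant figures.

Trajectory: y = x tanθ − g x² (1 + tan²θ)/(2v₀²). With x = 122, y = 46.6, v₀ = 32.6, g = 3.71:
25.98 tan²θ − 122 tanθ + (72.58) = 0.
tanθ = [122 ± √(122² − 4 × 25.98 × (72.58))] / (2 × 25.98) = (122 ± 85.68) / 51.96, giving tanθ = 0.6989 or 3.997.
θ = 34.95° or 75.95°; the smaller is 34.95°.

35.0°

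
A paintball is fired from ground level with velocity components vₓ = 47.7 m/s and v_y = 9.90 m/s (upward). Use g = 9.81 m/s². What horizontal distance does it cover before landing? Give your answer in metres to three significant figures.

96.3 m

Time aloft: T = 2 v_y0 / g = 2 × 9.900 / 9.81 = 2.018 s.
Range: R = vₓ T = 47.70 × 2.018 = 96.28 m.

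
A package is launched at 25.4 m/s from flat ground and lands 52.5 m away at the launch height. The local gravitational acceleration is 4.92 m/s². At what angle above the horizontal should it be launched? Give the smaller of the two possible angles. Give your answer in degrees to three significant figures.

11.8°

From R = (v₀²/g) sin 2θ: sin 2θ = 4.92 × 52.5 / 645.16 = 0.4004.
2θ = 23.60° or 180° − 23.60° = 156.4°, so θ = 11.80° or 78.20°.
The smaller angle is 11.80°.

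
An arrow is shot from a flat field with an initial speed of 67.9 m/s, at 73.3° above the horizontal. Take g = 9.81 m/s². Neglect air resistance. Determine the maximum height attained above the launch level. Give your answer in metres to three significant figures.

216 m

Components: vₓ = 67.90 cos 73.3° = 19.51 m/s, v_y0 = 67.90 sin 73.3° = 65.04 m/s.
Maximum height: H = v_y0² / (2g) = 65.04² / (2 × 9.81) = 215.6 m.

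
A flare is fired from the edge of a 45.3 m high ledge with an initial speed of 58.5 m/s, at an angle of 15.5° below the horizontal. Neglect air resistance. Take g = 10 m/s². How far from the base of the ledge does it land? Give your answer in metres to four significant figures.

vₓ = 58.50 cos 15.5° = 56.37 m/s; v_y0 = −15.63 m/s (downward).
The projectile lands when y = 45.3 + (−15.63) t − ½·10.0·t² = 0. Positive root: t = (−15.63 + √(15.63² + 2·10.0·45.3)) / 10.0 = (−15.63 + 33.92) / 10.0 = 1.828 s.
Horizontal distance: R = vₓ t = 56.37 × 1.828 = 103.1 m.

103.1 m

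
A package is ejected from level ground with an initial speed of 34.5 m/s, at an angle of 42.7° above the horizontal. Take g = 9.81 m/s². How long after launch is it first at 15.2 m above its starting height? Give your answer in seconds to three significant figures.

0.776 s

Horizontal component vₓ = 34.50 cos 42.7° = 25.35 m/s; vertical v_y0 = 34.50 sin 42.7° = 23.40 m/s.
Require v_y0 t − ½ g t² = 15.2, i.e. 4.905 t² − 23.40 t + 15.2 = 0.
t = [23.40 ± √(23.40² − 2·9.81·15.2)] / 9.81 = (23.40 ± 15.79) / 9.81, so t = 0.7759 s or t = 3.994 s.
The first (ascending) time is 0.7759 s.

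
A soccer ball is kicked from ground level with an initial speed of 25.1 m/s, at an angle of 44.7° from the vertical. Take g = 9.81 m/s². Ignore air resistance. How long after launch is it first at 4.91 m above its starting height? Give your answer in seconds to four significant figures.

Resolve: vₓ = 25.10 sin 44.7° = 17.66 m/s and v_y0 = 25.10 cos 44.7° = 17.84 m/s.
Height y(t) = 17.84 t − 4.905 t² = 4.91 gives 4.905 t² − 17.84 t + 4.91 = 0.
Quadratic formula: t = (17.84 ± √221.97) / 9.81 = (17.84 ± 14.90) / 9.81 → t = 0.2999 s or 3.337 s.
The first (ascending) time is 0.2999 s.

0.2999 s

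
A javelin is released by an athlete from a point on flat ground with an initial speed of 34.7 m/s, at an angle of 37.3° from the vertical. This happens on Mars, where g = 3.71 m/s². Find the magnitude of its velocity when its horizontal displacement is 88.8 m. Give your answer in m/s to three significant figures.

24.2 m/s

Resolve: vₓ = 34.70 sin 37.3° = 21.03 m/s and v_y0 = 34.70 cos 37.3° = 27.60 m/s.
At x = 88.8 m, t = x/vₓ = 88.8/21.03 = 4.223 s.
Vertical velocity there: v_y = v_y0 − g t = 27.60 − 3.71 × 4.223 = 11.94 m/s.
Speed: √(vₓ² + v_y²) = √(21.03² + 11.94²) = 24.18 m/s.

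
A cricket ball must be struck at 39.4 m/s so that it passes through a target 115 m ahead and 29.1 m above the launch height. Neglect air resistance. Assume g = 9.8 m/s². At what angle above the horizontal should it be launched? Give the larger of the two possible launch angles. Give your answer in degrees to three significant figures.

61.3°

Trajectory: y = x tanθ − g x² (1 + tan²θ)/(2v₀²). With x = 115, y = 29.1, v₀ = 39.4, g = 9.80:
41.74 tan²θ − 115 tanθ + (70.84) = 0.
tanθ = [115 ± √(115² − 4 × 41.74 × (70.84))] / (2 × 41.74) = (115 ± 37.36) / 83.49, giving tanθ = 0.9300 or 1.825.
θ = 42.92° or 61.28°; the larger is 61.28°.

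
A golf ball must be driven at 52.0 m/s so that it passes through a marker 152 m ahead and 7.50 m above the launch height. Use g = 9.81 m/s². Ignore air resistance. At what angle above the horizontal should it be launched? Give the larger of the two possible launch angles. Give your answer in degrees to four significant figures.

Trajectory: y = x tanθ − g x² (1 + tan²θ)/(2v₀²). With x = 152, y = 7.50, v₀ = 52.0, g = 9.81:
41.91 tan²θ − 152 tanθ + (49.41) = 0.
tanθ = [152 ± √(152² − 4 × 41.91 × (49.41))] / (2 × 41.91) = (152 ± 121.7) / 83.82, giving tanθ = 0.3610 or 3.266.
θ = 19.85° or 72.98°; the larger is 72.98°.

72.98°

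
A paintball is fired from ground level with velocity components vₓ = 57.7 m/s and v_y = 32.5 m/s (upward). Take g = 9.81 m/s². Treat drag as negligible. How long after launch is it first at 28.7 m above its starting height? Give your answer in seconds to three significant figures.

1.05 s

Set y = v_y0 t − ½ g t² = 28.7: 4.905 t² − 32.50 t + 28.7 = 0.
t = [32.50 ± √(32.50² − 2·9.81·28.7)] / 9.81 = (32.50 ± 22.21) / 9.81, so t = 1.049 s or t = 5.577 s.
The first (ascending) time is 1.049 s.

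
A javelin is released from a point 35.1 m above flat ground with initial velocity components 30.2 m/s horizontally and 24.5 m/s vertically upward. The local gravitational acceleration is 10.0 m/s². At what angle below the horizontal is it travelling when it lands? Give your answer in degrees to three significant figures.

The projectile lands when y = 35.1 + (24.50) t − ½·10.0·t² = 0. Positive root: t = (24.50 + √(24.50² + 2·10.0·35.1)) / 10.0 = (24.50 + 36.09) / 10.0 = 6.059 s.
At impact: v_y = v_y0 − g t = −36.09 m/s; vₓ = 30.20 m/s.
Angle below horizontal: arctan(|v_y|/vₓ) = arctan(36.09/30.20) = 50.07°.

50.1°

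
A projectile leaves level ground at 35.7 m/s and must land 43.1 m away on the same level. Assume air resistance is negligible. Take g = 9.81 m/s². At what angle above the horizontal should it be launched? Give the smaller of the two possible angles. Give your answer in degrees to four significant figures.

From R = (v₀²/g) sin 2θ: sin 2θ = 9.81 × 43.1 / 1274.5 = 0.3317.
2θ = 19.37° or 180° − 19.37° = 160.6°, so θ = 9.687° or 80.31°.
The smaller angle is 9.687°.

9.687°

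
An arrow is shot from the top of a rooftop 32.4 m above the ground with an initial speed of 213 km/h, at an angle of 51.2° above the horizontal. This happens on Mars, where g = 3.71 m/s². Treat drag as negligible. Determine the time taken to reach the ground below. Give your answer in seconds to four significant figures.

25.54 s

Convert: 213 km/h = 213/3.6 = 59.17 m/s.
vₓ = 59.17 cos 51.2° = 37.07 m/s; v_y0 = 59.17 sin 51.2° = 46.11 m/s.
Vertical motion (up positive, ground at y = 0): 1.855 t² − (46.11) t − 32.4 = 0, so t = (46.11 + √(46.11² + 2·3.71·32.4)) / 3.71 = (46.11 + 48.65) / 3.71 = 25.54 s.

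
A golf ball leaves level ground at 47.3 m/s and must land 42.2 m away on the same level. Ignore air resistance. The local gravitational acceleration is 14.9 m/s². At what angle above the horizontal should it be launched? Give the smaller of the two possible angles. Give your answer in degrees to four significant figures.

8.161°

From R = (v₀²/g) sin 2θ: sin 2θ = 14.9 × 42.2 / 2237.3 = 0.2810.
2θ = 16.32° or 180° − 16.32° = 163.7°, so θ = 8.161° or 81.84°.
The smaller angle is 8.161°.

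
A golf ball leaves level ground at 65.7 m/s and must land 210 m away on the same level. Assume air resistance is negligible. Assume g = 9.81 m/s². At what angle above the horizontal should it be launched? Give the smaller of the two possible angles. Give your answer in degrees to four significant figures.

From R = (v₀²/g) sin 2θ: sin 2θ = 9.81 × 210 / 4316.5 = 0.4773.
2θ = 28.51° or 180° − 28.51° = 151.5°, so θ = 14.25° or 75.75°.
The smaller angle is 14.25°.

14.25°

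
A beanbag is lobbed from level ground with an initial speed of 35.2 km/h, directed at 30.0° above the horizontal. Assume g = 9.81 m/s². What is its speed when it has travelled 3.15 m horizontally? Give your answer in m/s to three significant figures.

Convert: 35.2 km/h = 35.2/3.6 = 9.778 m/s.
Horizontal component vₓ = 9.778 cos 30.0° = 8.468 m/s; vertical v_y0 = 9.778 sin 30.0° = 4.889 m/s.
At x = 3.15 m, t = x/vₓ = 3.15/8.468 = 0.3720 s.
Vertical velocity there: v_y = v_y0 − g t = 4.889 − 9.81 × 0.3720 = 1.240 m/s.
Speed: √(vₓ² + v_y²) = √(8.468² + 1.240²) = 8.558 m/s.

8.56 m/s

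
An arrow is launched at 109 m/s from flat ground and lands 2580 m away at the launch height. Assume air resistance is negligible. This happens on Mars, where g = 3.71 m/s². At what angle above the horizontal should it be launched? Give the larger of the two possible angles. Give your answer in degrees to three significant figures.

R = v₀² sin 2θ / g gives sin 2θ = gR/v₀² = 3.71·2580/109² = 0.8056.
2θ = 53.67° or 180° − 53.67° = 126.3°, so θ = 26.84° or 63.16°.
The larger angle is 63.16°.

63.2°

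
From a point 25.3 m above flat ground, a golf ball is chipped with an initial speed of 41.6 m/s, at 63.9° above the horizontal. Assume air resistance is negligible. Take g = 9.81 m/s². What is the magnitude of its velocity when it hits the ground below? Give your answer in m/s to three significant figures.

Resolve: vₓ = 41.60 cos 63.9° = 18.30 m/s and v_y0 = 41.60 sin 63.9° = 37.36 m/s.
With up positive and y = 0 at the ground: y(t) = 25.3 + (37.36) t − 4.905 t². Setting y = 0 and taking the positive root: t = [37.36 + √(37.36² + 2·9.81·25.3)] / 9.81 = (37.36 + 43.50) / 9.81 = 8.242 s.
Vertical velocity at impact: v_y = v_y0 − g t = 37.36 − 9.81 × 8.242 = −43.50 m/s.
Speed: |v| = √(vₓ² + v_y²) = √(18.30² + 43.50²) = 47.19 m/s.

47.2 m/s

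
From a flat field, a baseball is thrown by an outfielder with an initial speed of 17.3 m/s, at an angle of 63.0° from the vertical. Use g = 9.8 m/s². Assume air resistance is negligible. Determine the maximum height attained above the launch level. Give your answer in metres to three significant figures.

Resolve: vₓ = 17.30 sin 63.0° = 15.41 m/s and v_y0 = 17.30 cos 63.0° = 7.854 m/s.
Maximum height: H = v_y0² / (2g) = 7.854² / (2 × 9.80) = 3.147 m.

3.15 m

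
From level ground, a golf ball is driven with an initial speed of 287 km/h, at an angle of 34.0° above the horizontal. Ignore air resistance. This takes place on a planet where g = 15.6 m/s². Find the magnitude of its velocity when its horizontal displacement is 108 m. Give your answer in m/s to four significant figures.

Convert: 287 km/h = 287/3.6 = 79.72 m/s.
vₓ = 79.72 cos 34.0° = 66.09 m/s; v_y0 = 79.72 sin 34.0° = 44.58 m/s.
x = vₓ t ⇒ t = 108/66.09 = 1.634 s.
Vertical velocity there: v_y = v_y0 − g t = 44.58 − 15.6 × 1.634 = 19.09 m/s.
Speed: √(vₓ² + v_y²) = √(66.09² + 19.09²) = 68.79 m/s.

68.79 m/s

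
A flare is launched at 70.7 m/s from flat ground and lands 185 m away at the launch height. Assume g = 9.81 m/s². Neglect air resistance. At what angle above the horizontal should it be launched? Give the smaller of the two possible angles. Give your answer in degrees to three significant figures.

From R = (v₀²/g) sin 2θ: sin 2θ = 9.81 × 185 / 4998.5 = 0.3631.
2θ = 21.29° or 180° − 21.29° = 158.7°, so θ = 10.64° or 79.36°.
The smaller angle is 10.64°.

10.6°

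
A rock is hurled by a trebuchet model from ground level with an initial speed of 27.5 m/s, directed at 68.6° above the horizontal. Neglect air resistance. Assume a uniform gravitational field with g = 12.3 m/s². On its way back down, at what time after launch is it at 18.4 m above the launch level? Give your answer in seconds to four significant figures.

Horizontal component vₓ = 27.50 cos 68.6° = 10.03 m/s; vertical v_y0 = 27.50 sin 68.6° = 25.60 m/s.
Height y(t) = 25.60 t − 6.150 t² = 18.4 gives 6.150 t² − 25.60 t + 18.4 = 0.
t = [25.60 ± √(25.60² − 2·12.3·18.4)] / 12.3 = (25.60 ± 14.25) / 12.3, so t = 0.9235 s or t = 3.240 s.
The descending-branch root is 3.240 s.

3.240 s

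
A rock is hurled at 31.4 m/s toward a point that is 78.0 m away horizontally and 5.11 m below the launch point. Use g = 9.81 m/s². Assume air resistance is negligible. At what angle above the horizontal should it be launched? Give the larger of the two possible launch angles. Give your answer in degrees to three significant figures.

Trajectory: y = x tanθ − g x² (1 + tan²θ)/(2v₀²). With x = 78.0, y = −5.11, v₀ = 31.4, g = 9.81:
30.27 tan²θ − 78.0 tanθ + (25.16) = 0.
tanθ = [78.0 ± √(78.0² − 4 × 30.27 × (25.16))] / (2 × 30.27) = (78.0 ± 55.12) / 60.53, giving tanθ = 0.3780 or 2.199.
θ = 20.70° or 65.55°; the larger is 65.55°.

65.5°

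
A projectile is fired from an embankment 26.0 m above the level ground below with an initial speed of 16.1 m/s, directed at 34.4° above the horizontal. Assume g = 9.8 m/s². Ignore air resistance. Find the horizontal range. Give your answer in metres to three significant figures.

45.3 m

Resolve: vₓ = 16.10 cos 34.4° = 13.28 m/s and v_y0 = 16.10 sin 34.4° = 9.096 m/s.
Vertical motion (up positive, ground at y = 0): 4.900 t² − (9.096) t − 26.0 = 0, so t = (9.096 + √(9.096² + 2·9.80·26.0)) / 9.80 = (9.096 + 24.34) / 9.80 = 3.412 s.
Horizontal distance: R = vₓ t = 13.28 × 3.412 = 45.32 m.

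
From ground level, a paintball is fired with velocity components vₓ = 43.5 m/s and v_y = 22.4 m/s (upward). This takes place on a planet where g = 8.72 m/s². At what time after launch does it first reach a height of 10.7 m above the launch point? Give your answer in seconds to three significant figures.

Height y(t) = 22.40 t − 4.360 t² = 10.7 gives 4.360 t² − 22.40 t + 10.7 = 0.
t = [22.40 ± √(22.40² − 2·8.72·10.7)] / 8.72 = (22.40 ± 17.75) / 8.72, so t = 0.5330 s or t = 4.605 s.
The first (ascending) time is 0.5330 s.

0.533 s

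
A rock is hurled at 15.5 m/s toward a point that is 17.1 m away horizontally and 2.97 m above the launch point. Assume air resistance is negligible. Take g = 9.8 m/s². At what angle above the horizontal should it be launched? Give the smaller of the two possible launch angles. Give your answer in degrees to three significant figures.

34.5°

Trajectory: y = x tanθ − g x² (1 + tan²θ)/(2v₀²). With x = 17.1, y = 2.97, v₀ = 15.5, g = 9.80:
5.964 tan²θ − 17.1 tanθ + (8.934) = 0.
tanθ = [17.1 ± √(17.1² − 4 × 5.964 × (8.934))] / (2 × 5.964) = (17.1 ± 8.905) / 11.93, giving tanθ = 0.6871 or 2.180.
θ = 34.49° or 65.36°; the smaller is 34.49°.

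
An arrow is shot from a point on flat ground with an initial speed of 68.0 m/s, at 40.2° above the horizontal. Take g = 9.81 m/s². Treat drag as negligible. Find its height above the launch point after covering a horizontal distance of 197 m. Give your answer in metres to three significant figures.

95.9 m

Resolve: vₓ = 68.00 cos 40.2° = 51.94 m/s and v_y0 = 68.00 sin 40.2° = 43.89 m/s.
Time to reach x = 197 m: t = x/vₓ = 197/51.94 = 3.793 s.
Height: y = v_y0 t − ½ g t² = 43.89 × 3.793 − 4.905 × 3.793² = 166.5 − 70.57 = 95.91 m.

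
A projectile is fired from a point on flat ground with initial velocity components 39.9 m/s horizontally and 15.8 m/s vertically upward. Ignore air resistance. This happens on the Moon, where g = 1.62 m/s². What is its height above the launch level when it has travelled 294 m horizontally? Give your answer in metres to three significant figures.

x = vₓ t ⇒ t = 294/39.90 = 7.368 s.
Height: y = v_y0 t − ½ g t² = 15.80 × 7.368 − 0.8100 × 7.368² = 116.4 − 43.98 = 72.44 m.

72.4 m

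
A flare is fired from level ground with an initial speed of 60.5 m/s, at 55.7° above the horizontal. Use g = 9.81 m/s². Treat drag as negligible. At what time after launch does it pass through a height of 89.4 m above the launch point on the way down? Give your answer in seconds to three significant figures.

vₓ = 60.50 cos 55.7° = 34.09 m/s; v_y0 = 60.50 sin 55.7° = 49.98 m/s.
Height y(t) = 49.98 t − 4.905 t² = 89.4 gives 4.905 t² − 49.98 t + 89.4 = 0.
Quadratic formula: t = (49.98 ± √743.87) / 9.81 = (49.98 ± 27.27) / 9.81 → t = 2.314 s or 7.875 s.
The descending-branch root is 7.875 s.

7.87 s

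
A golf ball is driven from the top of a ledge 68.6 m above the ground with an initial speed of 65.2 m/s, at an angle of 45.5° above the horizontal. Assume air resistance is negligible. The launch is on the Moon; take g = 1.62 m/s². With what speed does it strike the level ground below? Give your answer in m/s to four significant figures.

vₓ = 65.20 cos 45.5° = 45.70 m/s; v_y0 = 65.20 sin 45.5° = 46.50 m/s.
Vertical motion (up positive, ground at y = 0): 0.8100 t² − (46.50) t − 68.6 = 0, so t = (46.50 + √(46.50² + 2·1.62·68.6)) / 1.62 = (46.50 + 48.84) / 1.62 = 58.85 s.
Vertical velocity at impact: v_y = v_y0 − g t = 46.50 − 1.62 × 58.85 = −48.84 m/s.
Speed: |v| = √(vₓ² + v_y²) = √(45.70² + 48.84²) = 66.88 m/s.

66.88 m/s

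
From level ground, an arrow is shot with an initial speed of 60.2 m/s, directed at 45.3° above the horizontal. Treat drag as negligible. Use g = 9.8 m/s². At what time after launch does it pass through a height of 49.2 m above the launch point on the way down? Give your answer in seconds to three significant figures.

Components: vₓ = 60.20 cos 45.3° = 42.34 m/s, v_y0 = 60.20 sin 45.3° = 42.79 m/s.
Height y(t) = 42.79 t − 4.900 t² = 49.2 gives 4.900 t² − 42.79 t + 49.2 = 0.
t = [42.79 ± √(42.79² − 2·9.80·49.2)] / 9.80 = (42.79 ± 29.44) / 9.80, so t = 1.362 s or t = 7.370 s.
The descending-branch root is 7.370 s.

7.37 s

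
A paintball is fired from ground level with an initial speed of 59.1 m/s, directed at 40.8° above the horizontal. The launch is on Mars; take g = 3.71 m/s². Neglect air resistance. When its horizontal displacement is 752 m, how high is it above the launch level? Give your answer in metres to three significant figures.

125 m

Horizontal component vₓ = 59.10 cos 40.8° = 44.74 m/s; vertical v_y0 = 59.10 sin 40.8° = 38.62 m/s.
At x = 752 m, t = x/vₓ = 752/44.74 = 16.81 s.
Height: y = v_y0 t − ½ g t² = 38.62 × 16.81 − 1.855 × 16.81² = 649.1 − 524.1 = 125.0 m.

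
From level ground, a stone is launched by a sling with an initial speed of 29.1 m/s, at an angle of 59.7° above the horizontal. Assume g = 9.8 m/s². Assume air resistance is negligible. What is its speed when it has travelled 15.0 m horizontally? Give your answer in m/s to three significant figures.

vₓ = 29.10 cos 59.7° = 14.68 m/s; v_y0 = 29.10 sin 59.7° = 25.12 m/s.
Time to reach x = 15.0 m: t = x/vₓ = 15.0/14.68 = 1.022 s.
Vertical velocity there: v_y = v_y0 − g t = 25.12 − 9.80 × 1.022 = 15.11 m/s.
Speed: √(vₓ² + v_y²) = √(14.68² + 15.11²) = 21.07 m/s.

21.1 m/s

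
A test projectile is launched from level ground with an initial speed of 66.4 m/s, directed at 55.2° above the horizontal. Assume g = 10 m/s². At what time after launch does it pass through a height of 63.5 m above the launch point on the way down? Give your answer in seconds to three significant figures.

9.58 s

Horizontal component vₓ = 66.40 cos 55.2° = 37.90 m/s; vertical v_y0 = 66.40 sin 55.2° = 54.52 m/s.
Height y(t) = 54.52 t − 5.000 t² = 63.5 gives 5.000 t² − 54.52 t + 63.5 = 0.
t = [54.52 ± √(54.52² − 2·10.0·63.5)] / 10.0 = (54.52 ± 41.27) / 10.0, so t = 1.326 s or t = 9.579 s.
The descending-branch root is 9.579 s.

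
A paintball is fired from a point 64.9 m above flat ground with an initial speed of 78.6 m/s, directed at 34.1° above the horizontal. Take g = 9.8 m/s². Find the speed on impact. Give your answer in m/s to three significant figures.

Horizontal component vₓ = 78.60 cos 34.1° = 65.09 m/s; vertical v_y0 = 78.60 sin 34.1° = 44.07 m/s.
The projectile lands when y = 64.9 + (44.07) t − ½·9.80·t² = 0. Positive root: t = (44.07 + √(44.07² + 2·9.80·64.9)) / 9.80 = (44.07 + 56.69) / 9.80 = 10.28 s.
Vertical velocity at impact: v_y = v_y0 − g t = 44.07 − 9.80 × 10.28 = −56.69 m/s.
Speed: |v| = √(vₓ² + v_y²) = √(65.09² + 56.69²) = 86.31 m/s.

86.3 m/s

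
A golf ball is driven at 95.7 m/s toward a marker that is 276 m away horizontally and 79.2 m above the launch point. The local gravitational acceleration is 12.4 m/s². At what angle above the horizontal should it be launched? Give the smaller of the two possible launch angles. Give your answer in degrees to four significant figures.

Trajectory: y = x tanθ − g x² (1 + tan²θ)/(2v₀²). With x = 276, y = 79.2, v₀ = 95.7, g = 12.4:
51.57 tan²θ − 276 tanθ + (130.8) = 0.
tanθ = [276 ± √(276² − 4 × 51.57 × (130.8))] / (2 × 51.57) = (276 ± 221.8) / 103.1, giving tanθ = 0.5254 or 4.827.
θ = 27.72° or 78.30°; the smaller is 27.72°.

27.72°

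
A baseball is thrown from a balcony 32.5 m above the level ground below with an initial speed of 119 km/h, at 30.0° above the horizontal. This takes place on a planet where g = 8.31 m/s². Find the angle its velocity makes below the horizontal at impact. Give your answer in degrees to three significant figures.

Convert: 119 km/h = 119/3.6 = 33.06 m/s.
vₓ = 33.06 cos 30.0° = 28.63 m/s; v_y0 = 33.06 sin 30.0° = 16.53 m/s.
With up positive and y = 0 at the ground: y(t) = 32.5 + (16.53) t − 4.155 t². Setting y = 0 and taking the positive root: t = [16.53 + √(16.53² + 2·8.31·32.5)] / 8.31 = (16.53 + 28.52) / 8.31 = 5.421 s.
At impact: v_y = v_y0 − g t = −28.52 m/s; vₓ = 28.63 m/s.
Angle below horizontal: arctan(|v_y|/vₓ) = arctan(28.52/28.63) = 44.89°.

44.9°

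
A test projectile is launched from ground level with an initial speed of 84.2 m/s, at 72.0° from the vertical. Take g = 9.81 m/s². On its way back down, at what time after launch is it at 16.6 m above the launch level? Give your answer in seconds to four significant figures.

Resolve: vₓ = 84.20 sin 72.0° = 80.08 m/s and v_y0 = 84.20 cos 72.0° = 26.02 m/s.
Set y = v_y0 t − ½ g t² = 16.6: 4.905 t² − 26.02 t + 16.6 = 0.
Quadratic formula: t = (26.02 ± √351.31) / 9.81 = (26.02 ± 18.74) / 9.81 → t = 0.7417 s or 4.563 s.
The descending-branch root is 4.563 s.

4.563 s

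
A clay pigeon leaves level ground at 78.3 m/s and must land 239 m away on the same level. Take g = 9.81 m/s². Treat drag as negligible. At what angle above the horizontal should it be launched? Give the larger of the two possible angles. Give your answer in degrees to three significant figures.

78.8°

From R = (v₀²/g) sin 2θ: sin 2θ = 9.81 × 239 / 6130.9 = 0.3824.
2θ = 22.48° or 180° − 22.48° = 157.5°, so θ = 11.24° or 78.76°.
The larger angle is 78.76°.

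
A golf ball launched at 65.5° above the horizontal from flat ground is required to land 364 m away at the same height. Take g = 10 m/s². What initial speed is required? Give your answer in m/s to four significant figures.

69.45 m/s

From R = (v₀² / g) sin 2θ: v₀ = √(gR / sin 2θ).
v₀ = √(10.0 × 364 / sin 131.0°) = √(3640 / 0.7547) = √4823.0 = 69.45 m/s.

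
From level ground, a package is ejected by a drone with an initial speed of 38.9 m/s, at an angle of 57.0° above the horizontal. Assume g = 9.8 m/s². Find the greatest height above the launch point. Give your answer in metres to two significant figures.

vₓ = 38.90 cos 57.0° = 21.19 m/s; v_y0 = 38.90 sin 57.0° = 32.62 m/s.
Maximum height: H = v_y0² / (2g) = 32.62² / (2 × 9.80) = 54.30 m.

54 m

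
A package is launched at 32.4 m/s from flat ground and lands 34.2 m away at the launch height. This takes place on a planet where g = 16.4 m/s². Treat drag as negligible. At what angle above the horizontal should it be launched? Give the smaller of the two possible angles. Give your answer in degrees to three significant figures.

Level-ground range R = v₀² sin(2θ)/g ⇒ sin(2θ) = gR/v₀² = 16.4 × 34.2 / 32.4² = 0.5343.
2θ = 32.30° or 180° − 32.30° = 147.7°, so θ = 16.15° or 73.85°.
The smaller angle is 16.15°.

16.1°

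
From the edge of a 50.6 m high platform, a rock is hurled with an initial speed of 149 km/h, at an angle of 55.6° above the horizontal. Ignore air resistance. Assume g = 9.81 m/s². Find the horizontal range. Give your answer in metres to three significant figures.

Convert: 149 km/h = 149/3.6 = 41.39 m/s.
Resolve: vₓ = 41.39 cos 55.6° = 23.38 m/s and v_y0 = 41.39 sin 55.6° = 34.15 m/s.
With up positive and y = 0 at the ground: y(t) = 50.6 + (34.15) t − 4.905 t². Setting y = 0 and taking the positive root: t = [34.15 + √(34.15² + 2·9.81·50.6)] / 9.81 = (34.15 + 46.47) / 9.81 = 8.218 s.
Horizontal distance: R = vₓ t = 23.38 × 8.218 = 192.2 m.

192 m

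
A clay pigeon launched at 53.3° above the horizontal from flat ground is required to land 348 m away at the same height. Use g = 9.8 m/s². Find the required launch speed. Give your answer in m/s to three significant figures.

59.7 m/s

Level-ground range: R = v₀² sin(2θ)/g, so v₀ = √(gR / sin 2θ).
v₀ = √(9.80 × 348 / sin 106.6°) = √(3410 / 0.9583) = √3558.7 = 59.65 m/s.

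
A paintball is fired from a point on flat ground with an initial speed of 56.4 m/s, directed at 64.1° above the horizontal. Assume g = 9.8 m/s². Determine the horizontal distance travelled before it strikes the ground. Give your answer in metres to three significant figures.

255 m

vₓ = 56.40 cos 64.1° = 24.64 m/s; v_y0 = 56.40 sin 64.1° = 50.74 m/s.
Flight time T = 2 v_y0 / g = 10.35 s.
Horizontal distance R = vₓ T = 24.64 × 10.35 = 255.1 m.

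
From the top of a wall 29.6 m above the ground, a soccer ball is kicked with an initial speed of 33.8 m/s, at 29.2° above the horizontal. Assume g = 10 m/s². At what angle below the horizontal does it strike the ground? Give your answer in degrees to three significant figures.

vₓ = 33.80 cos 29.2° = 29.50 m/s; v_y0 = 33.80 sin 29.2° = 16.49 m/s.
The projectile lands when y = 29.6 + (16.49) t − ½·10.0·t² = 0. Positive root: t = (16.49 + √(16.49² + 2·10.0·29.6)) / 10.0 = (16.49 + 29.39) / 10.0 = 4.588 s.
At impact: v_y = v_y0 − g t = −29.39 m/s; vₓ = 29.50 m/s.
Angle below horizontal: arctan(|v_y|/vₓ) = arctan(29.39/29.50) = 44.89°.

44.9°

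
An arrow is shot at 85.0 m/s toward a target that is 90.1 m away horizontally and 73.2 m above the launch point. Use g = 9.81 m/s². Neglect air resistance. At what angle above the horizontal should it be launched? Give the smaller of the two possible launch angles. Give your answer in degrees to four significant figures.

42.80°

Trajectory: y = x tanθ − g x² (1 + tan²θ)/(2v₀²). With x = 90.1, y = 73.2, v₀ = 85.0, g = 9.81:
5.511 tan²θ − 90.1 tanθ + (78.71) = 0.
tanθ = [90.1 ± √(90.1² − 4 × 5.511 × (78.71))] / (2 × 5.511) = (90.1 ± 79.89) / 11.02, giving tanθ = 0.9261 or 15.42.
θ = 42.80° or 86.29°; the smaller is 42.80°.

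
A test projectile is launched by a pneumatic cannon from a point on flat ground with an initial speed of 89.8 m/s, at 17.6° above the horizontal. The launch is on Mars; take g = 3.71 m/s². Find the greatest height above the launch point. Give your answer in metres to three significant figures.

Horizontal component vₓ = 89.80 cos 17.6° = 85.60 m/s; vertical v_y0 = 89.80 sin 17.6° = 27.15 m/s.
At the apex v_y = 0, so H = v_y0²/(2g) = 27.15²/7.420 = 99.36 m.

99.4 m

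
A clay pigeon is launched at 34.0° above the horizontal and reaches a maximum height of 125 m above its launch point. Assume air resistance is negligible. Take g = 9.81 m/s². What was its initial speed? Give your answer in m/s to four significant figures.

At the peak v_y = 0, so v_y0 = √(2gH) = √(2 × 9.81 × 125) = 49.52 m/s.
v_y0 = v₀ sin θ ⇒ v₀ = 49.52 / sin 34.0° = 88.56 m/s.

88.56 m/s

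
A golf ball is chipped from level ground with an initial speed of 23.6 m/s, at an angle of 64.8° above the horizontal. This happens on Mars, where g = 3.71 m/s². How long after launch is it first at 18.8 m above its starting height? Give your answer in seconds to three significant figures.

vₓ = 23.60 cos 64.8° = 10.05 m/s; v_y0 = 23.60 sin 64.8° = 21.35 m/s.
Height y(t) = 21.35 t − 1.855 t² = 18.8 gives 1.855 t² − 21.35 t + 18.8 = 0.
t = [21.35 ± √(21.35² − 2·3.71·18.8)] / 3.71 = (21.35 ± 17.79) / 3.71, so t = 0.9606 s or t = 10.55 s.
The first (ascending) time is 0.9606 s.

0.961 s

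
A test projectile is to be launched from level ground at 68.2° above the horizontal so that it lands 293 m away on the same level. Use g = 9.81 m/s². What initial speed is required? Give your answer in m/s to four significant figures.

Level-ground range: R = v₀² sin(2θ)/g, so v₀ = √(gR / sin 2θ).
v₀ = √(9.81 × 293 / sin 136.4°) = √(2874 / 0.6896) = √4168.0 = 64.56 m/s.

64.56 m/s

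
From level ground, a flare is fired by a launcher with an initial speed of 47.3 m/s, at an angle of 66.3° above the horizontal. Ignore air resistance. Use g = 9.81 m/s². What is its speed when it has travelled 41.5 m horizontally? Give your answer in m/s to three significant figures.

Components: vₓ = 47.30 cos 66.3° = 19.01 m/s, v_y0 = 47.30 sin 66.3° = 43.31 m/s.
Time to reach x = 41.5 m: t = x/vₓ = 41.5/19.01 = 2.183 s.
Vertical velocity there: v_y = v_y0 − g t = 43.31 − 9.81 × 2.183 = 21.90 m/s.
Speed: √(vₓ² + v_y²) = √(19.01² + 21.90²) = 29.00 m/s.

29.0 m/s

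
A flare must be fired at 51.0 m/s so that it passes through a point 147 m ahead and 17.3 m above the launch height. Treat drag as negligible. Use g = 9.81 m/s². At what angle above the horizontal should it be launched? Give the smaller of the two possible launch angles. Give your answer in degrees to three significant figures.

Trajectory: y = x tanθ − g x² (1 + tan²θ)/(2v₀²). With x = 147, y = 17.3, v₀ = 51.0, g = 9.81:
40.75 tan²θ − 147 tanθ + (58.05) = 0.
tanθ = [147 ± √(147² − 4 × 40.75 × (58.05))] / (2 × 40.75) = (147 ± 110.2) / 81.50, giving tanθ = 0.4514 or 3.156.
θ = 24.29° or 72.42°; the smaller is 24.29°.

24.3°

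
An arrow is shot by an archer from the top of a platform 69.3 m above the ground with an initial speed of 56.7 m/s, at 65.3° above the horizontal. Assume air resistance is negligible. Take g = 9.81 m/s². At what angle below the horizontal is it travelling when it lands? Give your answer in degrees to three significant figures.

vₓ = 56.70 cos 65.3° = 23.69 m/s; v_y0 = 56.70 sin 65.3° = 51.51 m/s.
With up positive and y = 0 at the ground: y(t) = 69.3 + (51.51) t − 4.905 t². Setting y = 0 and taking the positive root: t = [51.51 + √(51.51² + 2·9.81·69.3)] / 9.81 = (51.51 + 63.35) / 9.81 = 11.71 s.
At impact: v_y = v_y0 − g t = −63.35 m/s; vₓ = 23.69 m/s.
Angle below horizontal: arctan(|v_y|/vₓ) = arctan(63.35/23.69) = 69.49°.

69.5°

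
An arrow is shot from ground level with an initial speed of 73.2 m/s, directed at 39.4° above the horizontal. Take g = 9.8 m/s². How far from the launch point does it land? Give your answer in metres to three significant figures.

Resolve: vₓ = 73.20 cos 39.4° = 56.56 m/s and v_y0 = 73.20 sin 39.4° = 46.46 m/s.
Flight time T = 2 v_y0 / g = 9.482 s.
Horizontal distance R = vₓ T = 56.56 × 9.482 = 536.3 m.

536 m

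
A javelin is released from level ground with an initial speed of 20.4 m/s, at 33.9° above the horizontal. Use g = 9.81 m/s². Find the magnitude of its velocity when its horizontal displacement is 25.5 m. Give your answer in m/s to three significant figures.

Horizontal component vₓ = 20.40 cos 33.9° = 16.93 m/s; vertical v_y0 = 20.40 sin 33.9° = 11.38 m/s.
x = vₓ t ⇒ t = 25.5/16.93 = 1.506 s.
Vertical velocity there: v_y = v_y0 − g t = 11.38 − 9.81 × 1.506 = −3.396 m/s.
Speed: √(vₓ² + v_y²) = √(16.93² + 3.396²) = 17.27 m/s.

17.3 m/s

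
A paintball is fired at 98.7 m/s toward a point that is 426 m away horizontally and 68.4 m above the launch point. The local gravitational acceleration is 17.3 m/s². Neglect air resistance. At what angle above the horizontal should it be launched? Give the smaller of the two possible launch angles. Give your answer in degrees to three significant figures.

37.0°

Trajectory: y = x tanθ − g x² (1 + tan²θ)/(2v₀²). With x = 426, y = 68.4, v₀ = 98.7, g = 17.3:
161.1 tan²θ − 426 tanθ + (229.5) = 0.
tanθ = [426 ± √(426² − 4 × 161.1 × (229.5))] / (2 × 161.1) = (426 ± 183.1) / 322.3, giving tanθ = 0.7537 or 1.890.
θ = 37.01° or 62.12°; the smaller is 37.01°.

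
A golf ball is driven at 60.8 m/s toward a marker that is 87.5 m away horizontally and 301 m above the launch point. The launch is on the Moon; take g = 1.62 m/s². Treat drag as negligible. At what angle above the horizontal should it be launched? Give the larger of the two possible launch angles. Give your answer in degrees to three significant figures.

Trajectory: y = x tanθ − g x² (1 + tan²θ)/(2v₀²). With x = 87.5, y = 301, v₀ = 60.8, g = 1.62:
1.678 tan²θ − 87.5 tanθ + (302.7) = 0.
tanθ = [87.5 ± √(87.5² − 4 × 1.678 × (302.7))] / (2 × 1.678) = (87.5 ± 75.00) / 3.355, giving tanθ = 3.725 or 48.43.
θ = 74.97° or 88.82°; the larger is 88.82°.

88.8°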